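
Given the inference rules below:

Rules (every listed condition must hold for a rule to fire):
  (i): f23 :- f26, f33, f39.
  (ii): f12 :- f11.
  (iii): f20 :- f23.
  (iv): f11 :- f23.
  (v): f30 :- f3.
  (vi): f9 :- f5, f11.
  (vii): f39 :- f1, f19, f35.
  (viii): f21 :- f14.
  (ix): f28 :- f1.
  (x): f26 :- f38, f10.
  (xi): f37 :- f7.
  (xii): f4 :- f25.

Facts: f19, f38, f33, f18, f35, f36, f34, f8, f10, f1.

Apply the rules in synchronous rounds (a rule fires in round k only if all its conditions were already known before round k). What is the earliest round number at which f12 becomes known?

4

[1] (vii) [f39 :- f1, f19, f35.]; (ix) [f28 :- f1.]; (x) [f26 :- f38, f10.]. ⇒ new: f39, f28, f26.
[2] (i) [f23 :- f26, f33, f39.]. ⇒ new: f23.
[3] (iii) [f20 :- f23.]; (iv) [f11 :- f23.]. ⇒ new: f20, f11.
[4] (ii) [f12 :- f11.]. ⇒ new: f12.
f12 first appears in round 4.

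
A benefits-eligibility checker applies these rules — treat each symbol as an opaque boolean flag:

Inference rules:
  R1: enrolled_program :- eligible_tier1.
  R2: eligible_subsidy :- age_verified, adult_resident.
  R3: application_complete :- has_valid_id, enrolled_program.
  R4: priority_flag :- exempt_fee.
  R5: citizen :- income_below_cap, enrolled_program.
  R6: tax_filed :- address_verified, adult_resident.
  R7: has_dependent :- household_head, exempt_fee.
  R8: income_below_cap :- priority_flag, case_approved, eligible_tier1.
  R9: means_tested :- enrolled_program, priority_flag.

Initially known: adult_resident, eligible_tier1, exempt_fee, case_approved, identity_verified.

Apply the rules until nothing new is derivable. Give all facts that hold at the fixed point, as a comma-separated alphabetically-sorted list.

[1] R1 [enrolled_program :- eligible_tier1.]; R4 [priority_flag :- exempt_fee.]. ⇒ new: enrolled_program, priority_flag.
[2] R8 [income_below_cap :- priority_flag, case_approved, eligible_tier1.]; R9 [means_tested :- enrolled_program, priority_flag.]. ⇒ new: income_below_cap, means_tested.
[3] R5 [citizen :- income_below_cap, enrolled_program.]. ⇒ new: citizen.

adult_resident, case_approved, citizen, eligible_tier1, enrolled_program, exempt_fee, identity_verified, income_below_cap, means_tested, priority_flag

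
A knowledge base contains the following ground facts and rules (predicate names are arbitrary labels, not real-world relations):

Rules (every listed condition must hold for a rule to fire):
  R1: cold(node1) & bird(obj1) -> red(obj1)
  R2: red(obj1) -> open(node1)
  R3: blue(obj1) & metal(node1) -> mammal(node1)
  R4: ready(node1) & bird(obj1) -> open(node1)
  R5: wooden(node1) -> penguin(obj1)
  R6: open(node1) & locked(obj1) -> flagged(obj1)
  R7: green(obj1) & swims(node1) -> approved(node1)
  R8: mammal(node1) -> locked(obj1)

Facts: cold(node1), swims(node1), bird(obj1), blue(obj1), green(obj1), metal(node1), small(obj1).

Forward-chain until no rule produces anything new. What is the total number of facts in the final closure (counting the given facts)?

13

Round 1 fires R1, R3, R7, giving red(obj1), mammal(node1), approved(node1).
Round 2 fires R2, R8, giving open(node1), locked(obj1).
Round 3 fires R6, giving flagged(obj1).
Closure: {approved(node1), bird(obj1), blue(obj1), cold(node1), flagged(obj1), green(obj1), locked(obj1), mammal(node1), metal(node1), open(node1), red(obj1), small(obj1), swims(node1)} — 13 facts.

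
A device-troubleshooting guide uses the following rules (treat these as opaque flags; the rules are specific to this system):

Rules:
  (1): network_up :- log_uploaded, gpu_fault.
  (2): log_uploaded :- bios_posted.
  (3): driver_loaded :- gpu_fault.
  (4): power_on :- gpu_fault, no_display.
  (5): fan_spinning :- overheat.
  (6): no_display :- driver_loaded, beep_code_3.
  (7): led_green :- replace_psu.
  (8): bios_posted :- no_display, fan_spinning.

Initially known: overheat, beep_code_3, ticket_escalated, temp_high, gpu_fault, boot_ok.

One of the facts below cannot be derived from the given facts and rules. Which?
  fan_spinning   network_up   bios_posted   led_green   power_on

led_green

[1] (3) [driver_loaded :- gpu_fault.]; (5) [fan_spinning :- overheat.]. ⇒ new: driver_loaded, fan_spinning.
[2] (6) [no_display :- driver_loaded, beep_code_3.]. ⇒ new: no_display.
[3] (4) [power_on :- gpu_fault, no_display.]; (8) [bios_posted :- no_display, fan_spinning.]. ⇒ new: power_on, bios_posted.
[4] (2) [log_uploaded :- bios_posted.]. ⇒ new: log_uploaded.
[5] (1) [network_up :- log_uploaded, gpu_fault.]. ⇒ new: network_up.
Derived: bios_posted (round 3), power_on (round 3), network_up (round 5), fan_spinning (round 1). led_green never appears in any round.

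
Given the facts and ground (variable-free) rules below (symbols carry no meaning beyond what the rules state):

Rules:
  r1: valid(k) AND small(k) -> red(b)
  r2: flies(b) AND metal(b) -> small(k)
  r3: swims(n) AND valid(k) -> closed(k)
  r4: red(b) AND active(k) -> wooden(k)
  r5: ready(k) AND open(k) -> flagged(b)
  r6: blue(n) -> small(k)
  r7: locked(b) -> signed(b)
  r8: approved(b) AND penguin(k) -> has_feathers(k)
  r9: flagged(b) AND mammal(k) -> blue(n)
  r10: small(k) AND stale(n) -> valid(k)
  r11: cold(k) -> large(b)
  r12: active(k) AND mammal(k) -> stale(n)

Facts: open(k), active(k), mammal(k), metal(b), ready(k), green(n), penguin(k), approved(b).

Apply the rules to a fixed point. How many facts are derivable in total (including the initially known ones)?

Round 1: r5 [ready(k) AND open(k) -> flagged(b)]; r8 [approved(b) AND penguin(k) -> has_feathers(k)]; r12 [active(k) AND mammal(k) -> stale(n)]. New: flagged(b), has_feathers(k), stale(n).
Round 2: r9 [flagged(b) AND mammal(k) -> blue(n)]. New: blue(n).
Round 3: r6 [blue(n) -> small(k)]. New: small(k).
Round 4: r10 [small(k) AND stale(n) -> valid(k)]. New: valid(k).
Round 5: r1 [valid(k) AND small(k) -> red(b)]. New: red(b).
Round 6: r4 [red(b) AND active(k) -> wooden(k)]. New: wooden(k).
Closure: {active(k), approved(b), blue(n), flagged(b), green(n), has_feathers(k), mammal(k), metal(b), open(k), penguin(k), ready(k), red(b), small(k), stale(n), valid(k), wooden(k)} — 16 facts.

16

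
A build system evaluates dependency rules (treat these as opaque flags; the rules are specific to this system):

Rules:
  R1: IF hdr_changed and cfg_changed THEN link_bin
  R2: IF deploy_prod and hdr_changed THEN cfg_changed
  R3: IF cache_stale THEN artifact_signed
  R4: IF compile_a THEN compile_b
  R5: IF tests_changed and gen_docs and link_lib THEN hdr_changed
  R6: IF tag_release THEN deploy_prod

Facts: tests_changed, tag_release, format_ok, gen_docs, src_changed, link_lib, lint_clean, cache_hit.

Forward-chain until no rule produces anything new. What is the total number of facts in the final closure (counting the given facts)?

12

[1] R5 [IF tests_changed and gen_docs and link_lib THEN hdr_changed]; R6 [IF tag_release THEN deploy_prod]. ⇒ new: hdr_changed, deploy_prod.
[2] R2 [IF deploy_prod and hdr_changed THEN cfg_changed]. ⇒ new: cfg_changed.
[3] R1 [IF hdr_changed and cfg_changed THEN link_bin]. ⇒ new: link_bin.
Closure: {cache_hit, cfg_changed, deploy_prod, format_ok, gen_docs, hdr_changed, link_bin, link_lib, lint_clean, src_changed, tag_release, tests_changed} — 12 facts.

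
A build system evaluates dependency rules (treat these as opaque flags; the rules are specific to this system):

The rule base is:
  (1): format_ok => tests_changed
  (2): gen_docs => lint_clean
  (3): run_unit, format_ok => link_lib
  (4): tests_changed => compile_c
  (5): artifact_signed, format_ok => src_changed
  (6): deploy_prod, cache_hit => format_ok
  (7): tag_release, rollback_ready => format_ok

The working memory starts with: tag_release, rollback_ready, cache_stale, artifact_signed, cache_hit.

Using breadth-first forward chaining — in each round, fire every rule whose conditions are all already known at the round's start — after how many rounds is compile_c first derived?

3

Round 1: (7) [tag_release, rollback_ready => format_ok]. New: format_ok.
Round 2: (1) [format_ok => tests_changed]; (5) [artifact_signed, format_ok => src_changed]. New: tests_changed, src_changed.
Round 3: (4) [tests_changed => compile_c]. New: compile_c.
compile_c first appears in round 3.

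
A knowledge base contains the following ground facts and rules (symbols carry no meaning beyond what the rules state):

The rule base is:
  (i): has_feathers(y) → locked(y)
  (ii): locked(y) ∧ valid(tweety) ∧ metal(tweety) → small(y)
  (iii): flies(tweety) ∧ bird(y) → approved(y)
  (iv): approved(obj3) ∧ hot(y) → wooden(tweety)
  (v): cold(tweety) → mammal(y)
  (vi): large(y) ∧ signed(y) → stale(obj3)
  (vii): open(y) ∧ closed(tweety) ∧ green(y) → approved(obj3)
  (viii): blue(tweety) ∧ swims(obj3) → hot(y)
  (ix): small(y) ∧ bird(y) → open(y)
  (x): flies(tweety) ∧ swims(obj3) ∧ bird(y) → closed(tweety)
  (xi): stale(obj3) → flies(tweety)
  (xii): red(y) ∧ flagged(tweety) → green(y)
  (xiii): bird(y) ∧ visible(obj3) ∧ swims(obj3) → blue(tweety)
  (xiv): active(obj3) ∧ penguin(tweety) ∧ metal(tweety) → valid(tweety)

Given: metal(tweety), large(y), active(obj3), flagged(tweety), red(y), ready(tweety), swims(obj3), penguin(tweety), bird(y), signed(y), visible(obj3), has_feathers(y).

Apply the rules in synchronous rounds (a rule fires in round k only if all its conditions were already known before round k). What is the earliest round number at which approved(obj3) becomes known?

4

Round 1 — (i), (vi), (xii), (xiii), (xiv), derive locked(y), stale(obj3), green(y), blue(tweety), valid(tweety).
Round 2 — (ii), (viii), (xi), derive small(y), hot(y), flies(tweety).
Round 3 — (iii), (ix), (x), derive approved(y), open(y), closed(tweety).
Round 4 — (vii), derive approved(obj3).
approved(obj3) first appears in round 4.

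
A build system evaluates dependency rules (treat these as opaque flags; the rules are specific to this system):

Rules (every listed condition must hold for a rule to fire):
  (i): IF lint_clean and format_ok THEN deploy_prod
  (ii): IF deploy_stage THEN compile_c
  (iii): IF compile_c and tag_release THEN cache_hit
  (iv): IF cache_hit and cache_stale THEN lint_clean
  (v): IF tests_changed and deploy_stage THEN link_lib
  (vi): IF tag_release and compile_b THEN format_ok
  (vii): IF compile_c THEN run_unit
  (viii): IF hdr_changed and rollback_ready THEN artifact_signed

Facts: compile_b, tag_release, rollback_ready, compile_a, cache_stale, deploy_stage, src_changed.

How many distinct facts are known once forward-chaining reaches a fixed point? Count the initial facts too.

Round 1 fires (ii), (vi), giving compile_c, format_ok.
Round 2 fires (iii), (vii), giving cache_hit, run_unit.
Round 3 fires (iv), giving lint_clean.
Round 4 fires (i), giving deploy_prod.
Closure: {cache_hit, cache_stale, compile_a, compile_b, compile_c, deploy_prod, deploy_stage, format_ok, lint_clean, rollback_ready, run_unit, src_changed, tag_release} — 13 facts.

13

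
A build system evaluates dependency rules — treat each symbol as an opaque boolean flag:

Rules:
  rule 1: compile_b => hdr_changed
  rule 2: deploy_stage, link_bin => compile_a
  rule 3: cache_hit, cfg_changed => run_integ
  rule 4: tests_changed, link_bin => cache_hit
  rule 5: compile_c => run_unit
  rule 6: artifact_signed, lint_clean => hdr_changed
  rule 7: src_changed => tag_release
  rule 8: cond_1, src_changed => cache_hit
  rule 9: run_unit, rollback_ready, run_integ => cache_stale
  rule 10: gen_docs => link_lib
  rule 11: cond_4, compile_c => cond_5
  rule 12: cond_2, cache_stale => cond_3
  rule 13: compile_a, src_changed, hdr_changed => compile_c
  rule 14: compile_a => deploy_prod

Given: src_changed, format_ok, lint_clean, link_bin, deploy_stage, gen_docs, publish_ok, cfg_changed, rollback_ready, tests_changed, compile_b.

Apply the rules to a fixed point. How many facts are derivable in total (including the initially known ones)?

21

Round 1 — rule 1, rule 2, rule 4, rule 7, rule 10, derive hdr_changed, compile_a, cache_hit, tag_release, link_lib.
Round 2 — rule 3, rule 13, rule 14, derive run_integ, compile_c, deploy_prod.
Round 3 — rule 5, derive run_unit.
Round 4 — rule 9, derive cache_stale.
Closure: {cache_hit, cache_stale, cfg_changed, compile_a, compile_b, compile_c, deploy_prod, deploy_stage, format_ok, gen_docs, hdr_changed, link_bin, link_lib, lint_clean, publish_ok, rollback_ready, run_integ, run_unit, src_changed, tag_release, tests_changed} — 21 facts.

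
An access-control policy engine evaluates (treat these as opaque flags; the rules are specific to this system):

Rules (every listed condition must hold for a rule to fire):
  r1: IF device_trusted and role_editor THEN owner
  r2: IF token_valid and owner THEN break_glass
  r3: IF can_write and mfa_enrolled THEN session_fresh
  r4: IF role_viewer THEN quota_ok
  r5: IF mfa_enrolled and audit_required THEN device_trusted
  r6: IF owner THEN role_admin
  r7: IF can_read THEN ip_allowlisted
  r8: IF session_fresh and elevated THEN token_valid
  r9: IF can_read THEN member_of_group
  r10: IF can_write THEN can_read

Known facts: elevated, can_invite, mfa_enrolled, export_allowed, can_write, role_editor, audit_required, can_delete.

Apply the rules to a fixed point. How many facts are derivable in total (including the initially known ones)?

17

Round 1 fires r3, r5, r10, giving session_fresh, device_trusted, can_read.
Round 2 fires r1, r7, r8, r9, giving owner, ip_allowlisted, token_valid, member_of_group.
Round 3 fires r2, r6, giving break_glass, role_admin.
Closure: {audit_required, break_glass, can_delete, can_invite, can_read, can_write, device_trusted, elevated, export_allowed, ip_allowlisted, member_of_group, mfa_enrolled, owner, role_admin, role_editor, session_fresh, token_valid} — 17 facts.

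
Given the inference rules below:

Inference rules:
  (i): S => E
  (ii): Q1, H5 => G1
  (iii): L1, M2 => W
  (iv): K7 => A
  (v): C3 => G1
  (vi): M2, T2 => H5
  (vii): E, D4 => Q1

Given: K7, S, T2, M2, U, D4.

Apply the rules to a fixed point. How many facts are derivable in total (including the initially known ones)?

Round 1: (i) [S => E]; (iv) [K7 => A]; (vi) [M2, T2 => H5]. New: E, A, H5.
Round 2: (vii) [E, D4 => Q1]. New: Q1.
Round 3: (ii) [Q1, H5 => G1]. New: G1.
Closure: {A, D4, E, G1, H5, K7, M2, Q1, S, T2, U} — 11 facts.

11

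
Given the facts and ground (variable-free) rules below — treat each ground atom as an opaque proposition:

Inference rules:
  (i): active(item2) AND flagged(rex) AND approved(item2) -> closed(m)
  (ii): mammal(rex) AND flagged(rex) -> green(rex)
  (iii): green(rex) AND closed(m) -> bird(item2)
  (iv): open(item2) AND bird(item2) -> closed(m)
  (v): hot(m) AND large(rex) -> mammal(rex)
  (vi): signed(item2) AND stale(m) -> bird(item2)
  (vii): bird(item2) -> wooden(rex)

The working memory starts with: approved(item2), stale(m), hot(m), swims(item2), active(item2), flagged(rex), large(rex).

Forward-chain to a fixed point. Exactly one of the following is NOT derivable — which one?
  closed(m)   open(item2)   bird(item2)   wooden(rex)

open(item2)

Round 1 fires (i), (v), giving closed(m), mammal(rex).
Round 2 fires (ii), giving green(rex).
Round 3 fires (iii), giving bird(item2).
Round 4 fires (vii), giving wooden(rex).
Derived: bird(item2) (round 3), closed(m) (round 1), wooden(rex) (round 4). open(item2) never appears in any round.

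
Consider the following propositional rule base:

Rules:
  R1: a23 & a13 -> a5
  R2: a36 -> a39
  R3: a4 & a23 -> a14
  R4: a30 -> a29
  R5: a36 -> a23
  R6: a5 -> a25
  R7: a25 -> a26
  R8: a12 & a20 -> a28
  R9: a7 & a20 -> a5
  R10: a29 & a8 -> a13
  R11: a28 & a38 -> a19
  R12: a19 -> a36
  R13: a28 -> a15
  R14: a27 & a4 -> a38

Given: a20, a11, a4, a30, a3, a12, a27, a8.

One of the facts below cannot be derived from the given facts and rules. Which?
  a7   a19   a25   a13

a7

Round 1: R4 [a30 -> a29]; R8 [a12 & a20 -> a28]; R14 [a27 & a4 -> a38]. New: a29, a28, a38.
Round 2: R10 [a29 & a8 -> a13]; R11 [a28 & a38 -> a19]; R13 [a28 -> a15]. New: a13, a19, a15.
Round 3: R12 [a19 -> a36]. New: a36.
Round 4: R2 [a36 -> a39]; R5 [a36 -> a23]. New: a39, a23.
Round 5: R1 [a23 & a13 -> a5]; R3 [a4 & a23 -> a14]. New: a5, a14.
Round 6: R6 [a5 -> a25]. New: a25.
Round 7: R7 [a25 -> a26]. New: a26.
Derived: a19 (round 2), a25 (round 6), a13 (round 2). a7 never appears in any round.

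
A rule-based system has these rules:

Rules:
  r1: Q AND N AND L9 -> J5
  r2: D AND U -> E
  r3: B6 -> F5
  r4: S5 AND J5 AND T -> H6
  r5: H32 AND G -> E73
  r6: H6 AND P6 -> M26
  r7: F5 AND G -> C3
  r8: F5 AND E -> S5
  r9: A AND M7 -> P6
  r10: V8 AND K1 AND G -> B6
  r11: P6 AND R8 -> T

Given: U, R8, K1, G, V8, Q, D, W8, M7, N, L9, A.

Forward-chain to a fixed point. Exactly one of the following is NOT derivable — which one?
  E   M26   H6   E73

E73

Round 1: r1 [Q AND N AND L9 -> J5]; r2 [D AND U -> E]; r9 [A AND M7 -> P6]; r10 [V8 AND K1 AND G -> B6]. Adds J5, E, P6, B6.
Round 2: r3 [B6 -> F5]; r11 [P6 AND R8 -> T]. Adds F5, T.
Round 3: r7 [F5 AND G -> C3]; r8 [F5 AND E -> S5]. Adds C3, S5.
Round 4: r4 [S5 AND J5 AND T -> H6]. Adds H6.
Round 5: r6 [H6 AND P6 -> M26]. Adds M26.
Derived: H6 (round 4), M26 (round 5), E (round 1). E73 never appears in any round.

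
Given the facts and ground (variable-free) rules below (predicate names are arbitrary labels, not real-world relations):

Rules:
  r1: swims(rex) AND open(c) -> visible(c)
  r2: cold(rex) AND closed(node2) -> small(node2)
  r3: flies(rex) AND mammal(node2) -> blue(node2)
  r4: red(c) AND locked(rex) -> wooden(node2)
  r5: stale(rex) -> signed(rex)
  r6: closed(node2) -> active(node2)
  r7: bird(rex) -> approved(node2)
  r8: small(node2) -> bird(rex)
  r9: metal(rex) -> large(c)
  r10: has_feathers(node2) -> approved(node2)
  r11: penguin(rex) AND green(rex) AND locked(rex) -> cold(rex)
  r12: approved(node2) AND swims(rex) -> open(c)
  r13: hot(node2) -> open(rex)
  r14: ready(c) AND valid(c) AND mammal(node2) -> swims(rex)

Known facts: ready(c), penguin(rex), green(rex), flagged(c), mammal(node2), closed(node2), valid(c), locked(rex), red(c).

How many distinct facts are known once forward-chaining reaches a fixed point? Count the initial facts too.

18

Round 1 — r4, r6, r11, r14, derive wooden(node2), active(node2), cold(rex), swims(rex).
Round 2 — r2, derive small(node2).
Round 3 — r8, derive bird(rex).
Round 4 — r7, derive approved(node2).
Round 5 — r12, derive open(c).
Round 6 — r1, derive visible(c).
Closure: {active(node2), approved(node2), bird(rex), closed(node2), cold(rex), flagged(c), green(rex), locked(rex), mammal(node2), open(c), penguin(rex), ready(c), red(c), small(node2), swims(rex), valid(c), visible(c), wooden(node2)} — 18 facts.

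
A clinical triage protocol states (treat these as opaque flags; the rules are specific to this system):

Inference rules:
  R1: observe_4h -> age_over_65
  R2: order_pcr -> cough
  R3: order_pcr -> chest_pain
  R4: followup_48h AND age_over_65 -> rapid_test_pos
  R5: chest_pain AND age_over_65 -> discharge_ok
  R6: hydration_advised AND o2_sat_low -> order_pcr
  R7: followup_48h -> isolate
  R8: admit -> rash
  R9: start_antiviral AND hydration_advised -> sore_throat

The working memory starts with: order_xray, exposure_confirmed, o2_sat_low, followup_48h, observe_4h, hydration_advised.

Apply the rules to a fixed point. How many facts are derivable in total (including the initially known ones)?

13

Round 1: R1 [observe_4h -> age_over_65]; R6 [hydration_advised AND o2_sat_low -> order_pcr]; R7 [followup_48h -> isolate]. Adds age_over_65, order_pcr, isolate.
Round 2: R2 [order_pcr -> cough]; R3 [order_pcr -> chest_pain]; R4 [followup_48h AND age_over_65 -> rapid_test_pos]. Adds cough, chest_pain, rapid_test_pos.
Round 3: R5 [chest_pain AND age_over_65 -> discharge_ok]. Adds discharge_ok.
Closure: {age_over_65, chest_pain, cough, discharge_ok, exposure_confirmed, followup_48h, hydration_advised, isolate, o2_sat_low, observe_4h, order_pcr, order_xray, rapid_test_pos} — 13 facts.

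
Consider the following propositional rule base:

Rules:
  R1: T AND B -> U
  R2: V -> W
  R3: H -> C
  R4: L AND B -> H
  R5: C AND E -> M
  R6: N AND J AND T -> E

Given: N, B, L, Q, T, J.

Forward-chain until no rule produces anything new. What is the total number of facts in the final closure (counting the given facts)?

Round 1 fires R1, R4, R6, giving U, H, E.
Round 2 fires R3, giving C.
Round 3 fires R5, giving M.
Closure: {B, C, E, H, J, L, M, N, Q, T, U} — 11 facts.

11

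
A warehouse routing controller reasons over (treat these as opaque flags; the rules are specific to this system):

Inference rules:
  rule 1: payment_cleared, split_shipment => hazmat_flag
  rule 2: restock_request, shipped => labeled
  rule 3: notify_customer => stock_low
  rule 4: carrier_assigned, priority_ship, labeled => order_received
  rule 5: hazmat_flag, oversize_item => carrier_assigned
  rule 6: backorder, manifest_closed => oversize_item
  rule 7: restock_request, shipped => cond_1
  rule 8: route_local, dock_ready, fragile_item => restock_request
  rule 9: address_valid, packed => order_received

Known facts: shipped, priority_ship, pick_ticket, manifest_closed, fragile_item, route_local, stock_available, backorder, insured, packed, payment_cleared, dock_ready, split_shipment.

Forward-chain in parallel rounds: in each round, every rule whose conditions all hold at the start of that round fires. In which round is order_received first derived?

3

[1] rule 1 [payment_cleared, split_shipment => hazmat_flag]; rule 6 [backorder, manifest_closed => oversize_item]; rule 8 [route_local, dock_ready, fragile_item => restock_request]. ⇒ new: hazmat_flag, oversize_item, restock_request.
[2] rule 2 [restock_request, shipped => labeled]; rule 5 [hazmat_flag, oversize_item => carrier_assigned]; rule 7 [restock_request, shipped => cond_1]. ⇒ new: labeled, carrier_assigned, cond_1.
[3] rule 4 [carrier_assigned, priority_ship, labeled => order_received]. ⇒ new: order_received.
order_received first appears in round 3.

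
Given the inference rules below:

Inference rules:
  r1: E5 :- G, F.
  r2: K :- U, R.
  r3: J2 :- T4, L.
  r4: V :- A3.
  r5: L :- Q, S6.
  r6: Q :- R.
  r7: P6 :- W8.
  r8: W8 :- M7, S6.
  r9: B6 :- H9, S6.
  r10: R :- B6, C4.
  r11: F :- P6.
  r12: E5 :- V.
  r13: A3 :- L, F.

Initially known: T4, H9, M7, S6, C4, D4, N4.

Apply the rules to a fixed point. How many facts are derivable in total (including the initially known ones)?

Round 1: r8 [W8 :- M7, S6.]; r9 [B6 :- H9, S6.]. New: W8, B6.
Round 2: r7 [P6 :- W8.]; r10 [R :- B6, C4.]. New: P6, R.
Round 3: r6 [Q :- R.]; r11 [F :- P6.]. New: Q, F.
Round 4: r5 [L :- Q, S6.]. New: L.
Round 5: r3 [J2 :- T4, L.]; r13 [A3 :- L, F.]. New: J2, A3.
Round 6: r4 [V :- A3.]. New: V.
Round 7: r12 [E5 :- V.]. New: E5.
Closure: {A3, B6, C4, D4, E5, F, H9, J2, L, M7, N4, P6, Q, R, S6, T4, V, W8} — 18 facts.

18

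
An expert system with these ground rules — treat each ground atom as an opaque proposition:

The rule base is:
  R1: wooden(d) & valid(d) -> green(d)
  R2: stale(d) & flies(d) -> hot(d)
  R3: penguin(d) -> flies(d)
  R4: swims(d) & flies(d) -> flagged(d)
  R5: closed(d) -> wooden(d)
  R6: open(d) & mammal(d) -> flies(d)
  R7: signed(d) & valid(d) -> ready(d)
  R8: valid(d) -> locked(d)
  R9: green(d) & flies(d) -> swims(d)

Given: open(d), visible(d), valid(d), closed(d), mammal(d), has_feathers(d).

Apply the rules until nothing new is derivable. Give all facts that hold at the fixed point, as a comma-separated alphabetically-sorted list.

Round 1 — R5, R6, R8, derive wooden(d), flies(d), locked(d).
Round 2 — R1, derive green(d).
Round 3 — R9, derive swims(d).
Round 4 — R4, derive flagged(d).

closed(d), flagged(d), flies(d), green(d), has_feathers(d), locked(d), mammal(d), open(d), swims(d), valid(d), visible(d), wooden(d)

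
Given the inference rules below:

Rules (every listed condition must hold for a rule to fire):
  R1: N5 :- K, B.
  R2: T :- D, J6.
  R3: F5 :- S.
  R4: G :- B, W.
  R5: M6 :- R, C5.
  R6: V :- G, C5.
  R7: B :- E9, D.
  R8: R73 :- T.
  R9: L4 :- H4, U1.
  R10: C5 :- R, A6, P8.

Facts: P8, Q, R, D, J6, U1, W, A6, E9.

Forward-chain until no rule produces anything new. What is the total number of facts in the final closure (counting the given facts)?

[1] R2 [T :- D, J6.]; R7 [B :- E9, D.]; R10 [C5 :- R, A6, P8.]. ⇒ new: T, B, C5.
[2] R4 [G :- B, W.]; R5 [M6 :- R, C5.]; R8 [R73 :- T.]. ⇒ new: G, M6, R73.
[3] R6 [V :- G, C5.]. ⇒ new: V.
Closure: {A6, B, C5, D, E9, G, J6, M6, P8, Q, R, R73, T, U1, V, W} — 16 facts.

16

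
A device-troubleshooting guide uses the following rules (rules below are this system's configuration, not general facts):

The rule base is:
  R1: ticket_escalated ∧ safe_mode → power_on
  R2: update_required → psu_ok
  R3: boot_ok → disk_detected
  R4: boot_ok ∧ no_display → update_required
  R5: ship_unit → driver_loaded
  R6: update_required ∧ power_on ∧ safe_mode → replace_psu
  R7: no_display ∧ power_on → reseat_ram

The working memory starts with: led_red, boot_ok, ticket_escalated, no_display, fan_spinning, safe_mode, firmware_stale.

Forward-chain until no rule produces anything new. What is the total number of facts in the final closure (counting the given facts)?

13

Round 1 — R1, R3, R4, derive power_on, disk_detected, update_required.
Round 2 — R2, R6, R7, derive psu_ok, replace_psu, reseat_ram.
Closure: {boot_ok, disk_detected, fan_spinning, firmware_stale, led_red, no_display, power_on, psu_ok, replace_psu, reseat_ram, safe_mode, ticket_escalated, update_required} — 13 facts.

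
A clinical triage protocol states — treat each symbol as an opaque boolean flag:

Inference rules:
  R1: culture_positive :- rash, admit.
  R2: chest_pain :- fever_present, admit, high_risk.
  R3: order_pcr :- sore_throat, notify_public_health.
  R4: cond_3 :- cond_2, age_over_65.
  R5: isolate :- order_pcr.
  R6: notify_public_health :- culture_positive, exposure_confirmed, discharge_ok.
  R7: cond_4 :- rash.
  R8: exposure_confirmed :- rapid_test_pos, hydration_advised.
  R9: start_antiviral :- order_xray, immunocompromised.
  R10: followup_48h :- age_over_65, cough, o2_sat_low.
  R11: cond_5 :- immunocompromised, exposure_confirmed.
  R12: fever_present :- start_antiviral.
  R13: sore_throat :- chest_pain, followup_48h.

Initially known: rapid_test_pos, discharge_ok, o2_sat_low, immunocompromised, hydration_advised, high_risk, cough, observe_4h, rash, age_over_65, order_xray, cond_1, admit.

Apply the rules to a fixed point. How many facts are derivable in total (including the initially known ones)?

[1] R1 [culture_positive :- rash, admit.]; R7 [cond_4 :- rash.]; R8 [exposure_confirmed :- rapid_test_pos, hydration_advised.]; R9 [start_antiviral :- order_xray, immunocompromised.]; R10 [followup_48h :- age_over_65, cough, o2_sat_low.]. ⇒ new: culture_positive, cond_4, exposure_confirmed, start_antiviral, followup_48h.
[2] R6 [notify_public_health :- culture_positive, exposure_confirmed, discharge_ok.]; R11 [cond_5 :- immunocompromised, exposure_confirmed.]; R12 [fever_present :- start_antiviral.]. ⇒ new: notify_public_health, cond_5, fever_present.
[3] R2 [chest_pain :- fever_present, admit, high_risk.]. ⇒ new: chest_pain.
[4] R13 [sore_throat :- chest_pain, followup_48h.]. ⇒ new: sore_throat.
[5] R3 [order_pcr :- sore_throat, notify_public_health.]. ⇒ new: order_pcr.
[6] R5 [isolate :- order_pcr.]. ⇒ new: isolate.
Closure: {admit, age_over_65, chest_pain, cond_1, cond_4, cond_5, cough, culture_positive, discharge_ok, exposure_confirmed, fever_present, followup_48h, high_risk, hydration_advised, immunocompromised, isolate, notify_public_health, o2_sat_low, observe_4h, order_pcr, order_xray, rapid_test_pos, rash, sore_throat, start_antiviral} — 25 facts.

25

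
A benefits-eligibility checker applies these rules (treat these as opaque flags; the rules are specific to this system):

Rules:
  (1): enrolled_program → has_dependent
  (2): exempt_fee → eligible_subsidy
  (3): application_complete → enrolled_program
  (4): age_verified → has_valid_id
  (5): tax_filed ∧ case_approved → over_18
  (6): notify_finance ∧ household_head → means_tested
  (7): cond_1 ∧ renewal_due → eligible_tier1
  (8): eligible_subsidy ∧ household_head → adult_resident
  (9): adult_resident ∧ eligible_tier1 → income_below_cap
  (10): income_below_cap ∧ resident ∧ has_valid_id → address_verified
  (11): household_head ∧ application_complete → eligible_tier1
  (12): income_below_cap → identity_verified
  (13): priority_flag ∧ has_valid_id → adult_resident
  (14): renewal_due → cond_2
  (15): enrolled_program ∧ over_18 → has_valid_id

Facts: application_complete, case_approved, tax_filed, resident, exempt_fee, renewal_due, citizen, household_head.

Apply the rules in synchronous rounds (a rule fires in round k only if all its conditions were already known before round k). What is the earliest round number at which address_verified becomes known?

4

Round 1 fires (2), (3), (5), (11), (14), giving eligible_subsidy, enrolled_program, over_18, eligible_tier1, cond_2.
Round 2 fires (1), (8), (15), giving has_dependent, adult_resident, has_valid_id.
Round 3 fires (9), giving income_below_cap.
Round 4 fires (10), (12), giving address_verified, identity_verified.
address_verified first appears in round 4.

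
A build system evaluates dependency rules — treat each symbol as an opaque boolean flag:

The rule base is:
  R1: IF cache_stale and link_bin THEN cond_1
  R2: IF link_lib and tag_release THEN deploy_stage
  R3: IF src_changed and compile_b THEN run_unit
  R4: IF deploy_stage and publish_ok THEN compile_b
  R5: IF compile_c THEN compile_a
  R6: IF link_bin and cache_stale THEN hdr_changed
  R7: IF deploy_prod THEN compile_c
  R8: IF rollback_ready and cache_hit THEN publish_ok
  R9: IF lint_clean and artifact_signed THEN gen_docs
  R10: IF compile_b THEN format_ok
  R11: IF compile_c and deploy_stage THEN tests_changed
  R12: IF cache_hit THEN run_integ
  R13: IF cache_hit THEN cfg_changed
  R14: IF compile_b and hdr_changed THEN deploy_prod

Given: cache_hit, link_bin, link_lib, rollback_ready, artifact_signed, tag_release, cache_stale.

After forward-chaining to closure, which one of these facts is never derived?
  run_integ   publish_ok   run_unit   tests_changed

run_unit

Round 1 — R1, R2, R6, R8, R12, R13, derive cond_1, deploy_stage, hdr_changed, publish_ok, run_integ, cfg_changed.
Round 2 — R4, derive compile_b.
Round 3 — R10, R14, derive format_ok, deploy_prod.
Round 4 — R7, derive compile_c.
Round 5 — R5, R11, derive compile_a, tests_changed.
Derived: run_integ (round 1), tests_changed (round 5), publish_ok (round 1). run_unit never appears in any round.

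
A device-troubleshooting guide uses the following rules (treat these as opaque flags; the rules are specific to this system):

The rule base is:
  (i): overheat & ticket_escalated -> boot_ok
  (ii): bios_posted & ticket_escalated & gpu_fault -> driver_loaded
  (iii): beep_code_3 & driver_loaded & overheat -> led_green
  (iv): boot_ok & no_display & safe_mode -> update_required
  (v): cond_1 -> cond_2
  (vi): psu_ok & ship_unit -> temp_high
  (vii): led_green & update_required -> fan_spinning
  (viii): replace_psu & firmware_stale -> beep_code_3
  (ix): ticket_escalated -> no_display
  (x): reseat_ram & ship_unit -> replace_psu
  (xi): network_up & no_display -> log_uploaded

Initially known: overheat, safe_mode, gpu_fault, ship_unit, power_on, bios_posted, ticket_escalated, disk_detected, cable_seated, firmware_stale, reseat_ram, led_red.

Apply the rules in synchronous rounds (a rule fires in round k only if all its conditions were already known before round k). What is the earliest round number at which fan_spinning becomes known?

4

Round 1: (i) [overheat & ticket_escalated -> boot_ok]; (ii) [bios_posted & ticket_escalated & gpu_fault -> driver_loaded]; (ix) [ticket_escalated -> no_display]; (x) [reseat_ram & ship_unit -> replace_psu]. Adds boot_ok, driver_loaded, no_display, replace_psu.
Round 2: (iv) [boot_ok & no_display & safe_mode -> update_required]; (viii) [replace_psu & firmware_stale -> beep_code_3]. Adds update_required, beep_code_3.
Round 3: (iii) [beep_code_3 & driver_loaded & overheat -> led_green]. Adds led_green.
Round 4: (vii) [led_green & update_required -> fan_spinning]. Adds fan_spinning.
fan_spinning first appears in round 4.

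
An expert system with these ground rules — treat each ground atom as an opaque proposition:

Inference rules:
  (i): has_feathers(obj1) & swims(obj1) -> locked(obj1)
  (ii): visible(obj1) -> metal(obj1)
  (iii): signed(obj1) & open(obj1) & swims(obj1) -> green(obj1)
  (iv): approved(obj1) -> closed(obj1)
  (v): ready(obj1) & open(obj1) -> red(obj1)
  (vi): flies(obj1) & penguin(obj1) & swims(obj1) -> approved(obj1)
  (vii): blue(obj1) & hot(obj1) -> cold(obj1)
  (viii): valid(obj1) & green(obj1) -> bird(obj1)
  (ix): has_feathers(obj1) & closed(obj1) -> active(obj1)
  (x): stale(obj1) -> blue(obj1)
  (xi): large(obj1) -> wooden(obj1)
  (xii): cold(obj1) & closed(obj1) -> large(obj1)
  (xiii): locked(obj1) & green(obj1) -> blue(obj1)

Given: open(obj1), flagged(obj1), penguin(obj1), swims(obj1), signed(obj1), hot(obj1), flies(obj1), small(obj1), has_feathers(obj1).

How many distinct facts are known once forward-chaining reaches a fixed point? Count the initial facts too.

18

[1] (i) [has_feathers(obj1) & swims(obj1) -> locked(obj1)]; (iii) [signed(obj1) & open(obj1) & swims(obj1) -> green(obj1)]; (vi) [flies(obj1) & penguin(obj1) & swims(obj1) -> approved(obj1)]. ⇒ new: locked(obj1), green(obj1), approved(obj1).
[2] (iv) [approved(obj1) -> closed(obj1)]; (xiii) [locked(obj1) & green(obj1) -> blue(obj1)]. ⇒ new: closed(obj1), blue(obj1).
[3] (vii) [blue(obj1) & hot(obj1) -> cold(obj1)]; (ix) [has_feathers(obj1) & closed(obj1) -> active(obj1)]. ⇒ new: cold(obj1), active(obj1).
[4] (xii) [cold(obj1) & closed(obj1) -> large(obj1)]. ⇒ new: large(obj1).
[5] (xi) [large(obj1) -> wooden(obj1)]. ⇒ new: wooden(obj1).
Closure: {active(obj1), approved(obj1), blue(obj1), closed(obj1), cold(obj1), flagged(obj1), flies(obj1), green(obj1), has_feathers(obj1), hot(obj1), large(obj1), locked(obj1), open(obj1), penguin(obj1), signed(obj1), small(obj1), swims(obj1), wooden(obj1)} — 18 facts.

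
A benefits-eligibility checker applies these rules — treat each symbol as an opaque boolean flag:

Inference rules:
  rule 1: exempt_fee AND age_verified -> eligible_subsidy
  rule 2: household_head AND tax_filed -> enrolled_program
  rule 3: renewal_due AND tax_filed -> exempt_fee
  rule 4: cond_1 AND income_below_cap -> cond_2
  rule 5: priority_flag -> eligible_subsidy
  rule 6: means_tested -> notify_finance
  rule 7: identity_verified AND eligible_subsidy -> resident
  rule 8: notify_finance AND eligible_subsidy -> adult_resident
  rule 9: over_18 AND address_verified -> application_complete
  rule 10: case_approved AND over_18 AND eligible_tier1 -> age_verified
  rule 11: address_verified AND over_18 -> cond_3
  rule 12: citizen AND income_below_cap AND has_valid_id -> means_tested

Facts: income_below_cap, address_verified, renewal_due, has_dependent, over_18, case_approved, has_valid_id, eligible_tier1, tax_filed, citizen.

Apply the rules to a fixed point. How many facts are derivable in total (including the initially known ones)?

18

Round 1: rule 3 [renewal_due AND tax_filed -> exempt_fee]; rule 9 [over_18 AND address_verified -> application_complete]; rule 10 [case_approved AND over_18 AND eligible_tier1 -> age_verified]; rule 11 [address_verified AND over_18 -> cond_3]; rule 12 [citizen AND income_below_cap AND has_valid_id -> means_tested]. New: exempt_fee, application_complete, age_verified, cond_3, means_tested.
Round 2: rule 1 [exempt_fee AND age_verified -> eligible_subsidy]; rule 6 [means_tested -> notify_finance]. New: eligible_subsidy, notify_finance.
Round 3: rule 8 [notify_finance AND eligible_subsidy -> adult_resident]. New: adult_resident.
Closure: {address_verified, adult_resident, age_verified, application_complete, case_approved, citizen, cond_3, eligible_subsidy, eligible_tier1, exempt_fee, has_dependent, has_valid_id, income_below_cap, means_tested, notify_finance, over_18, renewal_due, tax_filed} — 18 facts.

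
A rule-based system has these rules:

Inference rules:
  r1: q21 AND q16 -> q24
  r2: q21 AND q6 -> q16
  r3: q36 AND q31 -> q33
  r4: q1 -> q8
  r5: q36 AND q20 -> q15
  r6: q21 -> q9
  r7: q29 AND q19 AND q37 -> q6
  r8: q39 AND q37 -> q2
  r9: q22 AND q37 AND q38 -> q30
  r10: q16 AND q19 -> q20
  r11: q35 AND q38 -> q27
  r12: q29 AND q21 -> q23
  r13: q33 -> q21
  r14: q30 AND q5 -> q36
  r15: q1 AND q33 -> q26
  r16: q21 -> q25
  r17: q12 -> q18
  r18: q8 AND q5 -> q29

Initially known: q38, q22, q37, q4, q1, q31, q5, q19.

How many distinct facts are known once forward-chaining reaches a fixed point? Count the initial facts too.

23

Round 1 — r4, r9, derive q8, q30.
Round 2 — r14, r18, derive q36, q29.
Round 3 — r3, r7, derive q33, q6.
Round 4 — r13, r15, derive q21, q26.
Round 5 — r2, r6, r12, r16, derive q16, q9, q23, q25.
Round 6 — r1, r10, derive q24, q20.
Round 7 — r5, derive q15.
Closure: {q1, q15, q16, q19, q20, q21, q22, q23, q24, q25, q26, q29, q30, q31, q33, q36, q37, q38, q4, q5, q6, q8, q9} — 23 facts.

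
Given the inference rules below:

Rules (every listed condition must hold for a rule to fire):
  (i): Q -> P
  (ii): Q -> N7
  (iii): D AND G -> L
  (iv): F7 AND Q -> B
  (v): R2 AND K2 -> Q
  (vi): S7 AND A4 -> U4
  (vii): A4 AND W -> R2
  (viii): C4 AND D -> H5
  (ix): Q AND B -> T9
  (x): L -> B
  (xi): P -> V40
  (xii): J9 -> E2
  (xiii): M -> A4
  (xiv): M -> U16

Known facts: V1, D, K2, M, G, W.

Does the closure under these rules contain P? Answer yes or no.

Round 1: (iii) [D AND G -> L]; (xiii) [M -> A4]; (xiv) [M -> U16]. New: L, A4, U16.
Round 2: (vii) [A4 AND W -> R2]; (x) [L -> B]. New: R2, B.
Round 3: (v) [R2 AND K2 -> Q]. New: Q.
Round 4: (i) [Q -> P]; (ii) [Q -> N7]; (ix) [Q AND B -> T9]. New: P, N7, T9.
Round 5: (xi) [P -> V40]. New: V40.
P appears in round 4, so it is derivable.

yes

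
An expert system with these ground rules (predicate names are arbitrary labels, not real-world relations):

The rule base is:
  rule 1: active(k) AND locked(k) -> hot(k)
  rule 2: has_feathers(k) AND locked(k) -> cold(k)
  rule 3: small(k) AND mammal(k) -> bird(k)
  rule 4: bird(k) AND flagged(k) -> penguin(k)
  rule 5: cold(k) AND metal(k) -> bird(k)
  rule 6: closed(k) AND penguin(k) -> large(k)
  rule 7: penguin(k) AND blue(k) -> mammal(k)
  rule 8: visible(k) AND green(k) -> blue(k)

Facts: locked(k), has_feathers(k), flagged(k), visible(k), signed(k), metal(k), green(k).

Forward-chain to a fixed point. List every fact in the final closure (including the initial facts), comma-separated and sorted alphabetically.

bird(k), blue(k), cold(k), flagged(k), green(k), has_feathers(k), locked(k), mammal(k), metal(k), penguin(k), signed(k), visible(k)

Round 1 fires rule 2, rule 8, giving cold(k), blue(k).
Round 2 fires rule 5, giving bird(k).
Round 3 fires rule 4, giving penguin(k).
Round 4 fires rule 7, giving mammal(k).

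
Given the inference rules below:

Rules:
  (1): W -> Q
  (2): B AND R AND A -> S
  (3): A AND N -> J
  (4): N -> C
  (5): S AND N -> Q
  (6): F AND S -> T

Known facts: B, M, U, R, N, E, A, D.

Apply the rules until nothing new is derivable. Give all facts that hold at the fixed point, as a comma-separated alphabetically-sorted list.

Round 1 fires (2), (3), (4), giving S, J, C.
Round 2 fires (5), giving Q.

A, B, C, D, E, J, M, N, Q, R, S, U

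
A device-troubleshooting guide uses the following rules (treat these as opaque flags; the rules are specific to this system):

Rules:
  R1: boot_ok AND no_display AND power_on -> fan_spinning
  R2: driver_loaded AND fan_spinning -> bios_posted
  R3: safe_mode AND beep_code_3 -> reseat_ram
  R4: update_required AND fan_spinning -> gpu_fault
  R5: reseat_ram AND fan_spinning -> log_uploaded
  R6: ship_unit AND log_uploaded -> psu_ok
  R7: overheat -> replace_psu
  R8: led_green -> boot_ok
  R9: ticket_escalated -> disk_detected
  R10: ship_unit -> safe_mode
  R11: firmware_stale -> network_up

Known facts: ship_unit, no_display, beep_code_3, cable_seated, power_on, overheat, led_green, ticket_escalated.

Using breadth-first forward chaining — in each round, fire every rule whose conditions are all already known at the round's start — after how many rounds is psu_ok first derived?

[1] R7 [overheat -> replace_psu]; R8 [led_green -> boot_ok]; R9 [ticket_escalated -> disk_detected]; R10 [ship_unit -> safe_mode]. ⇒ new: replace_psu, boot_ok, disk_detected, safe_mode.
[2] R1 [boot_ok AND no_display AND power_on -> fan_spinning]; R3 [safe_mode AND beep_code_3 -> reseat_ram]. ⇒ new: fan_spinning, reseat_ram.
[3] R5 [reseat_ram AND fan_spinning -> log_uploaded]. ⇒ new: log_uploaded.
[4] R6 [ship_unit AND log_uploaded -> psu_ok]. ⇒ new: psu_ok.
psu_ok first appears in round 4.

4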